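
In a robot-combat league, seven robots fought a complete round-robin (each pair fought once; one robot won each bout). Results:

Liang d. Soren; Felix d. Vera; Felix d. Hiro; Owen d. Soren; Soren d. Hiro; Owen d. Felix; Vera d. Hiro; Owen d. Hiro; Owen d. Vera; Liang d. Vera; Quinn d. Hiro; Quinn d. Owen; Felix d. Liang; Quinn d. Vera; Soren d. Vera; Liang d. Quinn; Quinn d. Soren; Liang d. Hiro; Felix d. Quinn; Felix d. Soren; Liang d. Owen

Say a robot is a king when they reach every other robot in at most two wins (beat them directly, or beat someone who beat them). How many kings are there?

Hiro cannot reach Soren, Quinn, Owen, Vera, Liang, Felix in two steps.
Soren cannot reach Quinn, Owen, Liang, Felix in two steps.
Quinn cannot reach Liang in two steps.
Owen reaches everyone (king).
Vera cannot reach Soren, Quinn, Owen, Liang, Felix in two steps.
Liang reaches everyone (king).
Felix reaches everyone (king).
Kings: Owen, Liang, Felix — 3.

3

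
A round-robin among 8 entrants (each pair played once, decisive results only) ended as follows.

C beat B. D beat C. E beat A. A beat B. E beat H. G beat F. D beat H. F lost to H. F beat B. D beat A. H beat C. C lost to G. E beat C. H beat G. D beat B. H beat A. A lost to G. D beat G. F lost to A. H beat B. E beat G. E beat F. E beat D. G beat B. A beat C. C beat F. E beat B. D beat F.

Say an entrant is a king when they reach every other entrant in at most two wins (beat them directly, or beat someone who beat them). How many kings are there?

A cannot reach D, E, G, H in two steps.
B cannot reach A, C, D, E, F, G, H in two steps.
C cannot reach A, D, E, G, H in two steps.
D cannot reach E in two steps.
E reaches everyone (king).
F cannot reach A, C, D, E, G, H in two steps.
G cannot reach D, E, H in two steps.
H cannot reach D, E in two steps.
Kings: E — 1.

1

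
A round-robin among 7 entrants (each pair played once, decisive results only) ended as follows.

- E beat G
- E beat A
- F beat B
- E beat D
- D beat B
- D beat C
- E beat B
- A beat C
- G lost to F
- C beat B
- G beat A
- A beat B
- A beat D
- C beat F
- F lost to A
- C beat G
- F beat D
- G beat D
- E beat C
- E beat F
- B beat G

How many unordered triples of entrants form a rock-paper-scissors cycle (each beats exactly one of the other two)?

6

Win totals: A 4, B 1, C 3, D 2, E 6, F 3, G 2.
An entrant with w wins dominates both others in C(w,2) triples; summing gives 6 + 0 + 3 + 1 + 15 + 3 + 1 = 29 transitive triples.
Total triples C(7,3) = 35, so cyclic triples = 35 − 29 = 6.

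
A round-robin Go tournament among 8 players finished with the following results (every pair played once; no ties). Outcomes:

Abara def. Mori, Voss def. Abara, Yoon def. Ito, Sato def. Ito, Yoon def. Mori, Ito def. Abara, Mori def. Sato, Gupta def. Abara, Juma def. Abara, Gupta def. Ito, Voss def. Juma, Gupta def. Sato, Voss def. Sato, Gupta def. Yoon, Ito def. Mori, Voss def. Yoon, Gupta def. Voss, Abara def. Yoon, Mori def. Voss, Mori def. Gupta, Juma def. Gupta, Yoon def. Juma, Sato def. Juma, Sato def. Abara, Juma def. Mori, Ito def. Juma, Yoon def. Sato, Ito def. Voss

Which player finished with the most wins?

Gupta

Win totals: Juma 3, Mori 3, Voss 4, Yoon 4, Sato 3, Abara 2, Gupta 5, Ito 4.
Gupta leads with 5 wins (next highest: 4).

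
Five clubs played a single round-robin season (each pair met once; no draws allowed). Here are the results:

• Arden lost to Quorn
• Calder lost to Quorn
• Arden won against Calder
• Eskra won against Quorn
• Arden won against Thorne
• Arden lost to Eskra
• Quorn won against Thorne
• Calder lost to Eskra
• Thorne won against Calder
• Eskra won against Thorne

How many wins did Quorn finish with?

Quorn's results: beat Calder, Thorne, Arden; lost to Eskra.
That is 3 wins.

3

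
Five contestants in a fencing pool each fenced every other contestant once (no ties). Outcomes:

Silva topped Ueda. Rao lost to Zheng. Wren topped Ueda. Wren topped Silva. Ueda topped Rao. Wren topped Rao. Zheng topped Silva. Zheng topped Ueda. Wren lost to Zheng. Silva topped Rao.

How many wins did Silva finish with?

2

Silva's results: beat Rao, Ueda; lost to Wren, Zheng.
That is 2 wins.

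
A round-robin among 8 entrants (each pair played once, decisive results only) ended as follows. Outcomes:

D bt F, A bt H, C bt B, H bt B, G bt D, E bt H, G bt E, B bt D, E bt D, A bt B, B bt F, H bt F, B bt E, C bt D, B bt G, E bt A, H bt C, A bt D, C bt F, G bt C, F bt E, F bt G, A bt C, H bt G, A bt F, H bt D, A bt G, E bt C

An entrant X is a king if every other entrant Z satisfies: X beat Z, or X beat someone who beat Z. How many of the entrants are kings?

4

A reaches everyone (king).
B reaches everyone (king).
C cannot reach A, H in two steps.
D cannot reach A, B, C, H in two steps.
E reaches everyone (king).
F cannot reach B in two steps.
G reaches everyone (king).
H cannot reach A in two steps.
Kings: A, B, E, G — 4.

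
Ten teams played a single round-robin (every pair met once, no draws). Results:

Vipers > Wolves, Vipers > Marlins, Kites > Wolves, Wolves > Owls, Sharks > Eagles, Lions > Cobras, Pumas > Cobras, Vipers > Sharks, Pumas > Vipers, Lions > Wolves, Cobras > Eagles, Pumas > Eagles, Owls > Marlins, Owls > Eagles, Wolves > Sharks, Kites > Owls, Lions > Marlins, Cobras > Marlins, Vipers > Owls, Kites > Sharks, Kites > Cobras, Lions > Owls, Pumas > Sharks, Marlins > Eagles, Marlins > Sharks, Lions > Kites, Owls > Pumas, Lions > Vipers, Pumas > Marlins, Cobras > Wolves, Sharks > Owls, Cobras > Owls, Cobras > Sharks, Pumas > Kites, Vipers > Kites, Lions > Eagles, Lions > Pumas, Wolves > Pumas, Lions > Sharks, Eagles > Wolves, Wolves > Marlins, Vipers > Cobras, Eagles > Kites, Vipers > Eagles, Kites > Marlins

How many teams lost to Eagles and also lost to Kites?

Eagles beat: Kites, Wolves.
Kites beat: Owls, Cobras, Marlins, Wolves, Sharks.
Both beat: Wolves — 1.

1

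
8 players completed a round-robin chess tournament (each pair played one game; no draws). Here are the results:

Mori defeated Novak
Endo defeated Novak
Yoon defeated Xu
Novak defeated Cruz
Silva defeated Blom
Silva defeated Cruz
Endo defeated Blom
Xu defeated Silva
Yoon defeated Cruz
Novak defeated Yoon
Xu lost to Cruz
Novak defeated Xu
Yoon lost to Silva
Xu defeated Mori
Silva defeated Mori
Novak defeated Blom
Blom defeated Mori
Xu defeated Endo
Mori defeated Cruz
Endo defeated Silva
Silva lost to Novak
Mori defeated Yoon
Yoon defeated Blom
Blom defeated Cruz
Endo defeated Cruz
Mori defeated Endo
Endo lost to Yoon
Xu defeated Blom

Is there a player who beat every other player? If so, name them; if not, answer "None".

None

Highest win total is Novak with 5 (out of 7 possible).
Novak lost to Endo, Mori, so no player went undefeated.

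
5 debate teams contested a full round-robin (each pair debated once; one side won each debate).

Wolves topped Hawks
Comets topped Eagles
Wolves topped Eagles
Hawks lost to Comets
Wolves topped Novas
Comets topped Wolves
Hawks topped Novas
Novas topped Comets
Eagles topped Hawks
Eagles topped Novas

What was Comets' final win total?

Comets' results: beat Eagles, Wolves, Hawks; lost to Novas.
That is 3 wins.

3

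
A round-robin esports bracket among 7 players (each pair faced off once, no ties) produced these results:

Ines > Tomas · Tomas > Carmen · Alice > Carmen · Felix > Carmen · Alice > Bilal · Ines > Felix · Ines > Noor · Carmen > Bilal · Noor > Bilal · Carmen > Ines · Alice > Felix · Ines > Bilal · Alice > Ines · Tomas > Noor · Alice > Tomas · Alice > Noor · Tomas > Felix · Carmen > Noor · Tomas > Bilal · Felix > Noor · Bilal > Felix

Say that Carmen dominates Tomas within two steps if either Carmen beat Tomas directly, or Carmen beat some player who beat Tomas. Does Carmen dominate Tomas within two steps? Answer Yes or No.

Carmen did not beat Tomas directly.
Carmen beat Bilal, Ines, Noor. Of those, Ines beat Tomas.

Yes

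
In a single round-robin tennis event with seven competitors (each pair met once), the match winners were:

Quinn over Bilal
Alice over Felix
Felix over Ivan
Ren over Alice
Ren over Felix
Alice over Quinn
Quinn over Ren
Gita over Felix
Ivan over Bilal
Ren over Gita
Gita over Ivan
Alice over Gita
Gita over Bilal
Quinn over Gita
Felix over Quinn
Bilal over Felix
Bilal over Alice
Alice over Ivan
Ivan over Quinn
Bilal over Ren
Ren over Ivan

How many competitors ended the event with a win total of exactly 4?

Win totals: Quinn 3, Bilal 3, Alice 4, Ivan 2, Gita 3, Felix 2, Ren 4.
Exactly 4: Alice, Ren — 2 competitors.

2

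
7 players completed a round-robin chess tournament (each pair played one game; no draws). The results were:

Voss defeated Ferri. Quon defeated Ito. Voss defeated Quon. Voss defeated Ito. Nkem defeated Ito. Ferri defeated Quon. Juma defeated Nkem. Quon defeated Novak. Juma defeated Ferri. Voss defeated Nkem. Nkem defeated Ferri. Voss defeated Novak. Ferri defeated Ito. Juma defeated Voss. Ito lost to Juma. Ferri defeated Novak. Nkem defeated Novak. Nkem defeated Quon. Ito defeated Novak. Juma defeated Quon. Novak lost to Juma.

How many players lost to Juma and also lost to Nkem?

Juma beat: Novak, Quon, Nkem, Ferri, Ito, Voss.
Nkem beat: Novak, Quon, Ferri, Ito.
Both beat: Novak, Quon, Ferri, Ito — 4.

4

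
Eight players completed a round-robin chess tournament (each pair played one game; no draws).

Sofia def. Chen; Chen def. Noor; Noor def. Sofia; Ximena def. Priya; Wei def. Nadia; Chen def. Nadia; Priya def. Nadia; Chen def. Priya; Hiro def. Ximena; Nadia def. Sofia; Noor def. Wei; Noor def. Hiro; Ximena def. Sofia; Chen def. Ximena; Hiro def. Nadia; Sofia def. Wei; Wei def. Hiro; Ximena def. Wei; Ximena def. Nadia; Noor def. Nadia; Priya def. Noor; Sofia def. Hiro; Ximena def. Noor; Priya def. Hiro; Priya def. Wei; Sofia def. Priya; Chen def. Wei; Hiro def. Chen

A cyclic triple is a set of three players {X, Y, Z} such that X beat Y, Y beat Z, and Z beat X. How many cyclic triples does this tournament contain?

14

Win totals: Nadia 1, Hiro 3, Noor 4, Chen 5, Sofia 4, Priya 4, Ximena 5, Wei 2.
A player with w wins dominates both others in C(w,2) triples; summing gives 0 + 3 + 6 + 10 + 6 + 6 + 10 + 1 = 42 transitive triples.
Total triples C(8,3) = 56, so cyclic triples = 56 − 42 = 14.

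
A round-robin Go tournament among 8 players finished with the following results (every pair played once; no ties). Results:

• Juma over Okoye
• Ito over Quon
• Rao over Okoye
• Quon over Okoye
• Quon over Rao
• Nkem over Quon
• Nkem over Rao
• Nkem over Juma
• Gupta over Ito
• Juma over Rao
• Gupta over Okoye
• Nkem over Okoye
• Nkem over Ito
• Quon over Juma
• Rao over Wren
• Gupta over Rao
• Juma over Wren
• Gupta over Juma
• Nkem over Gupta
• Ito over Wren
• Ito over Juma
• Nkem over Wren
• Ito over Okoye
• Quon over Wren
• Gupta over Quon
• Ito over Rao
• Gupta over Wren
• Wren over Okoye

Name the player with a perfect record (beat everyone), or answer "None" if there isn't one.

Nkem has 7 wins out of 7 opponents — a perfect record.

Nkem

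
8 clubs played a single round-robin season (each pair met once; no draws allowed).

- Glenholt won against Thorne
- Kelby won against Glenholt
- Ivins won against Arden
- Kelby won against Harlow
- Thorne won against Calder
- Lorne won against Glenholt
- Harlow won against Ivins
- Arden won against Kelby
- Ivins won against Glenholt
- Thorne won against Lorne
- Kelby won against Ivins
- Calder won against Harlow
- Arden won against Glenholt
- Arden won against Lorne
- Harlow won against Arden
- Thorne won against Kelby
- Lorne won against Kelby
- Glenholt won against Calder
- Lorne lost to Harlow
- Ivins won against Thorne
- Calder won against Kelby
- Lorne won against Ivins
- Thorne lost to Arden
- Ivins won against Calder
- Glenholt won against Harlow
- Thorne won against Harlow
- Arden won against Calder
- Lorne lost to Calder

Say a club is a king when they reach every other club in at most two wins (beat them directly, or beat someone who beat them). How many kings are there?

Glenholt reaches everyone (king).
Arden reaches everyone (king).
Thorne reaches everyone (king).
Lorne reaches everyone (king).
Calder cannot reach Thorne in two steps.
Kelby reaches everyone (king).
Harlow reaches everyone (king).
Ivins reaches everyone (king).
Kings: Glenholt, Arden, Thorne, Lorne, Kelby, Harlow, Ivins — 7.

7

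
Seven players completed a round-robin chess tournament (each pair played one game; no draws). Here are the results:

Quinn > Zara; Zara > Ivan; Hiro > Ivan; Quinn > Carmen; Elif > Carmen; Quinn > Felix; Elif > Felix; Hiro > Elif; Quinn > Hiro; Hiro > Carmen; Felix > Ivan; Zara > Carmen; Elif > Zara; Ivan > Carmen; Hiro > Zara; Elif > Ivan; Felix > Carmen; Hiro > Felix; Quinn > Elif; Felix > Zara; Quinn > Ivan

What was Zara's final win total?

Zara's results: beat Carmen, Ivan; lost to Felix, Quinn, Hiro, Elif.
That is 2 wins.

2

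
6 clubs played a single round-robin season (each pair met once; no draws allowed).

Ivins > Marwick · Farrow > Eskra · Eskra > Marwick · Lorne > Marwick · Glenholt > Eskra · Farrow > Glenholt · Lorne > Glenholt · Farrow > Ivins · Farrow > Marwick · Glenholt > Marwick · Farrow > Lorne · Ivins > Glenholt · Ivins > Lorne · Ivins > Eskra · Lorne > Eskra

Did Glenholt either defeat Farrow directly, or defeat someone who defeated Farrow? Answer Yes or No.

No

Glenholt did not beat Farrow directly.
Glenholt beat Eskra, Marwick, but each of them lost to Farrow. No two-step path.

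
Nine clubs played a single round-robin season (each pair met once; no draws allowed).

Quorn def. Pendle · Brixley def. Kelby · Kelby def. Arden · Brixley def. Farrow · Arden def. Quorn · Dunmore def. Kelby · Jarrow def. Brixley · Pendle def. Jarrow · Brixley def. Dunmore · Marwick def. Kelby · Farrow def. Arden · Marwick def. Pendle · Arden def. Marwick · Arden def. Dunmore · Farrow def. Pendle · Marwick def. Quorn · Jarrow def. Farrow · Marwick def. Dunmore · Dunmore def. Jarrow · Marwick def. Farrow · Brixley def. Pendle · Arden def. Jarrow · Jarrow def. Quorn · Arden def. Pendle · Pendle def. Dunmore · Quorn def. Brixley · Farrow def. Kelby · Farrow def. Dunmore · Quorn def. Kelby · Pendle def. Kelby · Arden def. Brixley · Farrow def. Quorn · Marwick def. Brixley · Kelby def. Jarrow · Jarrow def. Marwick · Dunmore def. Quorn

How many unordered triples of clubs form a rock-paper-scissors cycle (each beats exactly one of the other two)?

22

Win totals: Brixley 4, Pendle 3, Marwick 6, Arden 6, Quorn 3, Dunmore 3, Kelby 2, Jarrow 4, Farrow 5.
A club with w wins dominates both others in C(w,2) triples; summing gives 6 + 3 + 15 + 15 + 3 + 3 + 1 + 6 + 10 = 62 transitive triples.
Total triples C(9,3) = 84, so cyclic triples = 84 − 62 = 22.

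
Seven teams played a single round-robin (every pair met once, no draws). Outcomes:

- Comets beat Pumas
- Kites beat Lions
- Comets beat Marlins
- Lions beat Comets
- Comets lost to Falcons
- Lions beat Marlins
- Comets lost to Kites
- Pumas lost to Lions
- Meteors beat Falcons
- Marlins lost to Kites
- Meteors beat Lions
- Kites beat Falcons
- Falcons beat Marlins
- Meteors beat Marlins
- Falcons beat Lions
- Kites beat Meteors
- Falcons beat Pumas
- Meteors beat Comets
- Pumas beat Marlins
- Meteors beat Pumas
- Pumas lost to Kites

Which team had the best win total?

Kites

Win totals: Kites 6, Meteors 5, Lions 3, Pumas 1, Falcons 4, Comets 2, Marlins 0.
Kites leads with 6 wins (next highest: 5).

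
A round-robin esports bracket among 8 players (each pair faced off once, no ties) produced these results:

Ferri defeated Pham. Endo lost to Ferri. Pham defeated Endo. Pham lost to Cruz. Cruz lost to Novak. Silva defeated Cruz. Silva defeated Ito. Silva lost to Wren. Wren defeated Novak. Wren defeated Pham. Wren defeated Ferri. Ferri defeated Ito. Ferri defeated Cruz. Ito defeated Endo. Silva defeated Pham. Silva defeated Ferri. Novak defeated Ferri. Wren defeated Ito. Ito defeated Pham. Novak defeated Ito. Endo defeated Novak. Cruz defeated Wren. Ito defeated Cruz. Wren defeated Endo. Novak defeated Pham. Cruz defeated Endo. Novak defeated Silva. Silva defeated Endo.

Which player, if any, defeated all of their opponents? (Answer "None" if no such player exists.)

Highest win total is Wren with 6 (out of 7 possible).
Wren lost to Cruz, so no player went undefeated.

None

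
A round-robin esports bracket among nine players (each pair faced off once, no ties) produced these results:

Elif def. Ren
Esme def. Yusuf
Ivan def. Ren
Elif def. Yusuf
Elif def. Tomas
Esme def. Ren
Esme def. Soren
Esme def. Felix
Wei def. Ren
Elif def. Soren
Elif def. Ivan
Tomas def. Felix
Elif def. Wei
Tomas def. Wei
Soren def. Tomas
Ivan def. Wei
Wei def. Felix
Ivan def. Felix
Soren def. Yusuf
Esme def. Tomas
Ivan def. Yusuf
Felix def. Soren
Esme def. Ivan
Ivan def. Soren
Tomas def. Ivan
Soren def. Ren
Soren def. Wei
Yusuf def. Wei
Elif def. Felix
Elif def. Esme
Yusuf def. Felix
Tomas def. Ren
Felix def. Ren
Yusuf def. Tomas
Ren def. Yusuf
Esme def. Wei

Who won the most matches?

Elif

Win totals: Elif 8, Esme 7, Tomas 4, Wei 2, Ivan 5, Ren 1, Soren 4, Felix 2, Yusuf 3.
Elif leads with 8 wins (next highest: 7).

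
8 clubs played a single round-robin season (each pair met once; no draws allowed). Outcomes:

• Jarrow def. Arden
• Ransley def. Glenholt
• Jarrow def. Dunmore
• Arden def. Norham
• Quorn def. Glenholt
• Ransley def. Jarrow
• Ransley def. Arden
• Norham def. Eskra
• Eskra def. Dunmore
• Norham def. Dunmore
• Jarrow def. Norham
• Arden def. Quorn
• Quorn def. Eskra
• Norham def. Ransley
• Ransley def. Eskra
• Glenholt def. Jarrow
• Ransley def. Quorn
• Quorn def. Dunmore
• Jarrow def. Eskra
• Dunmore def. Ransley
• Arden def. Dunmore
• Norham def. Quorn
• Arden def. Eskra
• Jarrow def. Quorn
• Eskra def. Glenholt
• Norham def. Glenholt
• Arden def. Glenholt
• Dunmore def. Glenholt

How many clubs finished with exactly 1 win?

1

Win totals: Glenholt 1, Norham 5, Eskra 2, Ransley 5, Dunmore 2, Jarrow 5, Arden 5, Quorn 3.
Exactly 1: Glenholt — 1 club.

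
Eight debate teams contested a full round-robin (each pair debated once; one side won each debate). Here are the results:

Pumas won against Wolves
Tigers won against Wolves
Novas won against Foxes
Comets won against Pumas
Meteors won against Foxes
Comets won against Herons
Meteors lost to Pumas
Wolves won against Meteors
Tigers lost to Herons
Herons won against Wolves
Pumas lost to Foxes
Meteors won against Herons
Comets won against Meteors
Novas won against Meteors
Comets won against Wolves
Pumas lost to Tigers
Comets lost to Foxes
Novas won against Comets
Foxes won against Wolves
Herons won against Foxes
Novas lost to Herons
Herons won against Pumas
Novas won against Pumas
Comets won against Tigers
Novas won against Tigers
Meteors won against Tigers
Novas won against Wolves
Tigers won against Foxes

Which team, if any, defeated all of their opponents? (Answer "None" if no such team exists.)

None

Highest win total is Novas with 6 (out of 7 possible).
Novas lost to Herons, so no team went undefeated.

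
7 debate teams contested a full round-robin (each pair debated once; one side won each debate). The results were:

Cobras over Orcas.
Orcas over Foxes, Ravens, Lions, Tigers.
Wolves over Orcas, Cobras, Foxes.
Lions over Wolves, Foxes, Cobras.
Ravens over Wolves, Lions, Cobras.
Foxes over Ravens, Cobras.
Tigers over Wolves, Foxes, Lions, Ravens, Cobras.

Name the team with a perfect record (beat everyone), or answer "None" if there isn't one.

None

Highest win total is Tigers with 5 (out of 6 possible).
Tigers lost to Orcas, so no team went undefeated.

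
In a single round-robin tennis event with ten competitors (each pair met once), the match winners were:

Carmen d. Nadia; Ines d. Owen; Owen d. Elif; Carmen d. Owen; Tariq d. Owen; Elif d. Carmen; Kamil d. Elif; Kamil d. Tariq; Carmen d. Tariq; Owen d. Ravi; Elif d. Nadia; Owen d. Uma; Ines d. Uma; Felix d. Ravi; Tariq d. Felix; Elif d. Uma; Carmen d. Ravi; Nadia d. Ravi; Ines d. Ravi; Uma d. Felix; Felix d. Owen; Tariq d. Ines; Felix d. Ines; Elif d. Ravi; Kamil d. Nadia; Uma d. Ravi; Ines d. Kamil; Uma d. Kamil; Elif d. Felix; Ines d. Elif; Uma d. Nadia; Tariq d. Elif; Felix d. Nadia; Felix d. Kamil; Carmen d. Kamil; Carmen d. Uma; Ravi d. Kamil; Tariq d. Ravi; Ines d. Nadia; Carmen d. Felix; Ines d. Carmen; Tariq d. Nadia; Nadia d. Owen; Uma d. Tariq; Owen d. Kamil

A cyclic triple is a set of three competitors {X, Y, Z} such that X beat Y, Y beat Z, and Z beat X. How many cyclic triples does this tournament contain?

23

Win totals: Nadia 2, Felix 5, Kamil 3, Uma 5, Elif 5, Tariq 6, Owen 4, Ines 7, Ravi 1, Carmen 7.
A competitor with w wins dominates both others in C(w,2) triples; summing gives 1 + 10 + 3 + 10 + 10 + 15 + 6 + 21 + 0 + 21 = 97 transitive triples.
Total triples C(10,3) = 120, so cyclic triples = 120 − 97 = 23.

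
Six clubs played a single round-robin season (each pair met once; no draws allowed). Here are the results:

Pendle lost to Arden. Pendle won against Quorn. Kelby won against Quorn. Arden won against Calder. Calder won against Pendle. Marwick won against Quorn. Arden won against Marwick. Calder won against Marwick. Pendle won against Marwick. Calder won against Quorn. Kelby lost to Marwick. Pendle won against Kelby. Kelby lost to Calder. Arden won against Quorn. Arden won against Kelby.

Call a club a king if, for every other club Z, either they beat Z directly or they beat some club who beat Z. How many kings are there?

1

Pendle cannot reach Arden, Calder in two steps.
Marwick cannot reach Pendle, Arden, Calder in two steps.
Arden reaches everyone (king).
Quorn cannot reach Pendle, Marwick, Arden, Calder, Kelby in two steps.
Calder cannot reach Arden in two steps.
Kelby cannot reach Pendle, Marwick, Arden, Calder in two steps.
Kings: Arden — 1.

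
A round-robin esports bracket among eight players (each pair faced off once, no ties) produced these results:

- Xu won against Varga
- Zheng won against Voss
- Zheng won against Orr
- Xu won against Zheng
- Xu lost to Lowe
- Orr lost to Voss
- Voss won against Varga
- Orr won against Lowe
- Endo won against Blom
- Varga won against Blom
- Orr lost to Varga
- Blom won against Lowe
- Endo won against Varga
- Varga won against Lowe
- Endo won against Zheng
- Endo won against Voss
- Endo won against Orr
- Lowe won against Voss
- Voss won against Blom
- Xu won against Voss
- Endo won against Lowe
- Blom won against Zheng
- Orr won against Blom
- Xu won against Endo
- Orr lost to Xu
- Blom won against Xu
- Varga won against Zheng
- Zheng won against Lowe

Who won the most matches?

Endo

Win totals: Blom 3, Xu 5, Varga 4, Endo 6, Orr 2, Lowe 2, Voss 3, Zheng 3.
Endo leads with 6 wins (next highest: 5).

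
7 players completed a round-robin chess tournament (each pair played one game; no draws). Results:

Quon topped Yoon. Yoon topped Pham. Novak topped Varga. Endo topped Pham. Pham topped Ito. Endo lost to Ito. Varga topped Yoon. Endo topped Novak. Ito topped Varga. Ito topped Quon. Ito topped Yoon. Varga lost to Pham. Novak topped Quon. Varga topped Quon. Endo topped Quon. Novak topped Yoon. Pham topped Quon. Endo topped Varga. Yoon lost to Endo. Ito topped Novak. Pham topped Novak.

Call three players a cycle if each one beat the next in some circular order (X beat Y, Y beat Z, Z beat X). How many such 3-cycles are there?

5

Win totals: Quon 1, Pham 4, Endo 5, Yoon 1, Varga 2, Ito 5, Novak 3.
A player with w wins dominates both others in C(w,2) triples; summing gives 0 + 6 + 10 + 0 + 1 + 10 + 3 = 30 transitive triples.
Total triples C(7,3) = 35, so cyclic triples = 35 − 30 = 5.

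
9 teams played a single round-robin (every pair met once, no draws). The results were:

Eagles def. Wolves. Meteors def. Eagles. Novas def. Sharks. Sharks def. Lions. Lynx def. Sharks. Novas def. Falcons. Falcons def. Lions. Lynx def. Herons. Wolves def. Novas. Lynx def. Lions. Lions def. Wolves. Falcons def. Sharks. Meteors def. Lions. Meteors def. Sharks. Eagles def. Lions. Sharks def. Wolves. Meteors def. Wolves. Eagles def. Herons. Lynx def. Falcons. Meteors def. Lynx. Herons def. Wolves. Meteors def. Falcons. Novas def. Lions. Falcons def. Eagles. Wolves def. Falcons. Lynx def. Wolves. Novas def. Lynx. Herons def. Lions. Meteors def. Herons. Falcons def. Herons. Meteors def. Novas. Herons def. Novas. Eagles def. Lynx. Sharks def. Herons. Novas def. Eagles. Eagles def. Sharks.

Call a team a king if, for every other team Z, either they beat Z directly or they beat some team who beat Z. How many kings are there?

1

Falcons cannot reach Meteors in two steps.
Meteors reaches everyone (king).
Wolves cannot reach Meteors in two steps.
Herons cannot reach Meteors in two steps.
Lions cannot reach Meteors, Herons, Eagles, Lynx, Sharks in two steps.
Eagles cannot reach Meteors in two steps.
Lynx cannot reach Meteors in two steps.
Sharks cannot reach Meteors, Eagles, Lynx in two steps.
Novas cannot reach Meteors in two steps.
Kings: Meteors — 1.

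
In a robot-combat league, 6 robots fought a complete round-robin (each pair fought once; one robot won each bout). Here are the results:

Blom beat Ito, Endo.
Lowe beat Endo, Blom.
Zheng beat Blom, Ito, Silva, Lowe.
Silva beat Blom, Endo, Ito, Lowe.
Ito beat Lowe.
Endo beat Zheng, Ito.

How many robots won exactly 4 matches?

2

Win totals: Endo 2, Zheng 4, Blom 2, Silva 4, Ito 1, Lowe 2.
Exactly 4: Zheng, Silva — 2 robots.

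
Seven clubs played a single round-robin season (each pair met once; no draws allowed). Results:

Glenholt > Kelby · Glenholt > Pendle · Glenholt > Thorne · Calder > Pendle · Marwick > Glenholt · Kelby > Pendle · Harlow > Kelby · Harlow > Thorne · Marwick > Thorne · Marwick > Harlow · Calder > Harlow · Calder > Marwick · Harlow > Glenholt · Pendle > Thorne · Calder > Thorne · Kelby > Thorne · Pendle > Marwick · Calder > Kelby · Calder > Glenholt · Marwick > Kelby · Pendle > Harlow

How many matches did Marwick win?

Marwick's results: beat Glenholt, Kelby, Harlow, Thorne; lost to Calder, Pendle.
That is 4 wins.

4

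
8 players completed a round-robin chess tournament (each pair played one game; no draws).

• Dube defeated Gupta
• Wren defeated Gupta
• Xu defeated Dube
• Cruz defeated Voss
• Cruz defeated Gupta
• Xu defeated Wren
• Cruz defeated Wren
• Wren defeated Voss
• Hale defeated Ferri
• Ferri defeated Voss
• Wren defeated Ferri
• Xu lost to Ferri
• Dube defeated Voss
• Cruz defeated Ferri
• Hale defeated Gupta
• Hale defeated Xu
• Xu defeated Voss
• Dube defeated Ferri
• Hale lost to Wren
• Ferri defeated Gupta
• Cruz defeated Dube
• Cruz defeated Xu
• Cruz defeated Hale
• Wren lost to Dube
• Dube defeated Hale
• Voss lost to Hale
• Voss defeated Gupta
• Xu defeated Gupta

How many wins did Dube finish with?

Dube's results: beat Wren, Gupta, Voss, Ferri, Hale; lost to Xu, Cruz.
That is 5 wins.

5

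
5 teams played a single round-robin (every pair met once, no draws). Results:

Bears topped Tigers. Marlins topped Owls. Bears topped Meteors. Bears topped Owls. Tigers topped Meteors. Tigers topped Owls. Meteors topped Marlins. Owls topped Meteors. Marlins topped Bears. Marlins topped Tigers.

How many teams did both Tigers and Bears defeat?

Tigers beat: Owls, Meteors.
Bears beat: Tigers, Owls, Meteors.
Both beat: Owls, Meteors — 2.

2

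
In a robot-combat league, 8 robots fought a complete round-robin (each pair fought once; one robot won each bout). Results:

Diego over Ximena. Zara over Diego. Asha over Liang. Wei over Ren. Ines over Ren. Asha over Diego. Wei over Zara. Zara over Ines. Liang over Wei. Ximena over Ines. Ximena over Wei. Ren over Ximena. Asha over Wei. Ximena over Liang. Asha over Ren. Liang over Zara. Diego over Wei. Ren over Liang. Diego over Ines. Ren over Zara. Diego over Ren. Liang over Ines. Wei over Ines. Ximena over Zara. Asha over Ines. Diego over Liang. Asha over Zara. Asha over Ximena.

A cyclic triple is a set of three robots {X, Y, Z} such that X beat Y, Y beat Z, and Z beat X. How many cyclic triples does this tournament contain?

9

Win totals: Wei 3, Asha 7, Zara 2, Ximena 4, Ines 1, Ren 3, Diego 5, Liang 3.
A robot with w wins dominates both others in C(w,2) triples; summing gives 3 + 21 + 1 + 6 + 0 + 3 + 10 + 3 = 47 transitive triples.
Total triples C(8,3) = 56, so cyclic triples = 56 − 47 = 9.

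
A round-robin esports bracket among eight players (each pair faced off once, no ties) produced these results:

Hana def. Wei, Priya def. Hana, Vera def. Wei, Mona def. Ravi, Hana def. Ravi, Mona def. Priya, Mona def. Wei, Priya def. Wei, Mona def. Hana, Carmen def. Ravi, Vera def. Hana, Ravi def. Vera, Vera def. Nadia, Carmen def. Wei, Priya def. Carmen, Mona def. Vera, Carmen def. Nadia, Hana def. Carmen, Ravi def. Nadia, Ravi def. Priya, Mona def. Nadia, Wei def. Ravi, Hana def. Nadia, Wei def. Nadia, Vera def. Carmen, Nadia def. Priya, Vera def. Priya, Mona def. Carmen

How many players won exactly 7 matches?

1

Win totals: Ravi 3, Wei 2, Carmen 3, Hana 4, Mona 7, Vera 5, Nadia 1, Priya 3.
Exactly 7: Mona — 1 player.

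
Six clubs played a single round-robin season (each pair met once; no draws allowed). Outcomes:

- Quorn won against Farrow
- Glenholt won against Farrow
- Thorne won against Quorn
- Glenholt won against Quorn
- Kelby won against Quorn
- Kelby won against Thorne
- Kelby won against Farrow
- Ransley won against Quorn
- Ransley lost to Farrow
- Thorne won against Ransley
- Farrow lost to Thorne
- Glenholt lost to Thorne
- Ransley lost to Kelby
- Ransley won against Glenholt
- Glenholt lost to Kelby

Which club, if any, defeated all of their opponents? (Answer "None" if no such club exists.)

Kelby

Kelby has 5 wins out of 5 opponents — a perfect record.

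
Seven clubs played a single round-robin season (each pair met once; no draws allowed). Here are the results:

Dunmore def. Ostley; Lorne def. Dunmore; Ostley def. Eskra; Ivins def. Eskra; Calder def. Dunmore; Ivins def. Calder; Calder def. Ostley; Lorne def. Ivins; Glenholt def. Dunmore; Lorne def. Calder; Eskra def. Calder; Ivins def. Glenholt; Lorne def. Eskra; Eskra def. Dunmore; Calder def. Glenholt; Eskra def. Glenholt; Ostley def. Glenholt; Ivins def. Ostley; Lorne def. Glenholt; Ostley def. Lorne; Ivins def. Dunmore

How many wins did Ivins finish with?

Ivins' results: beat Ostley, Calder, Dunmore, Glenholt, Eskra; lost to Lorne.
That is 5 wins.

5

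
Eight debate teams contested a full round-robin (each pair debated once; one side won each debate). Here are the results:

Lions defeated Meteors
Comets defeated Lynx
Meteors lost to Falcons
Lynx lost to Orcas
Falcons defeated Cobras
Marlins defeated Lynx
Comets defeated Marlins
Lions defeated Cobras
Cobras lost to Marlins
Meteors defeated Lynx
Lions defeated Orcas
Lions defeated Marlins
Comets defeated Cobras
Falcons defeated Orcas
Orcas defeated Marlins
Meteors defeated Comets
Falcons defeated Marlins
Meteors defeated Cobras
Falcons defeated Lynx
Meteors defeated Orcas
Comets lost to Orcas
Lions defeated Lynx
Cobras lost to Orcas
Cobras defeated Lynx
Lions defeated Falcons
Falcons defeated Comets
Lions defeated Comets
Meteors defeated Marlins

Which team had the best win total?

Win totals: Cobras 1, Orcas 4, Lions 7, Falcons 6, Lynx 0, Meteors 5, Marlins 2, Comets 3.
Lions leads with 7 wins (next highest: 6).

Lions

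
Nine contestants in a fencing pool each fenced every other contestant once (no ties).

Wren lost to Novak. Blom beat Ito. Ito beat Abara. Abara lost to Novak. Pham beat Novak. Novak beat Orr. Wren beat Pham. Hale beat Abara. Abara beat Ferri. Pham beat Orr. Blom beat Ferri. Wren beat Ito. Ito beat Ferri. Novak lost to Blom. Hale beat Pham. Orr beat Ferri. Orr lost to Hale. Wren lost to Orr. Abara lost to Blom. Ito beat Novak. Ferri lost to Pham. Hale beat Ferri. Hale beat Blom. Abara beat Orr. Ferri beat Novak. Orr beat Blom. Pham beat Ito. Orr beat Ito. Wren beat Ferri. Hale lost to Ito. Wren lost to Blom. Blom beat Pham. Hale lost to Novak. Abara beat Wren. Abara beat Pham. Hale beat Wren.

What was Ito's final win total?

4

Ito's results: beat Ferri, Abara, Hale, Novak; lost to Blom, Orr, Pham, Wren.
That is 4 wins.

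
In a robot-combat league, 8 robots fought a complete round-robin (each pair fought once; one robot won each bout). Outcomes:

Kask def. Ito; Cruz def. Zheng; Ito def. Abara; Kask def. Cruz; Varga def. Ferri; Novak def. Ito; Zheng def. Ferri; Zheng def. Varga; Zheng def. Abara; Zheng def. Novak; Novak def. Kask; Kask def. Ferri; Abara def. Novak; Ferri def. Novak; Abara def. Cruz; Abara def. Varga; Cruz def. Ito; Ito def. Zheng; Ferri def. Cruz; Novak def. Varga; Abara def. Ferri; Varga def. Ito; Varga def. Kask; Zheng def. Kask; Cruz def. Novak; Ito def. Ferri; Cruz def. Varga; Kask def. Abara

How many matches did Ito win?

Ito's results: beat Ferri, Zheng, Abara; lost to Kask, Varga, Novak, Cruz.
That is 3 wins.

3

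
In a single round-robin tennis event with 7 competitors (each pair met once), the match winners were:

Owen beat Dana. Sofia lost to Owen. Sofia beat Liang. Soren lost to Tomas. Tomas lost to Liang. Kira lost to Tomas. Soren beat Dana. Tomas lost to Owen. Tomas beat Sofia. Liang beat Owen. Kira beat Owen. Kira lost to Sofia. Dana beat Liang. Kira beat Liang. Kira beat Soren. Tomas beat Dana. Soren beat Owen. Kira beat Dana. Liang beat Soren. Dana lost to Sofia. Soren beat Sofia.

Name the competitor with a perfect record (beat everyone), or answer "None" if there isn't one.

None

Highest win total is Tomas with 4 (out of 6 possible).
Tomas lost to Owen, Liang, so no competitor went undefeated.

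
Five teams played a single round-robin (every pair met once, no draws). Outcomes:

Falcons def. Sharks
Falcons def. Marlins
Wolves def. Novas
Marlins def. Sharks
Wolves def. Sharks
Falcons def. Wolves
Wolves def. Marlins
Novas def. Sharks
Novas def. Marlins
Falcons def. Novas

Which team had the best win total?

Falcons

Win totals: Falcons 4, Wolves 3, Sharks 0, Novas 2, Marlins 1.
Falcons leads with 4 wins (next highest: 3).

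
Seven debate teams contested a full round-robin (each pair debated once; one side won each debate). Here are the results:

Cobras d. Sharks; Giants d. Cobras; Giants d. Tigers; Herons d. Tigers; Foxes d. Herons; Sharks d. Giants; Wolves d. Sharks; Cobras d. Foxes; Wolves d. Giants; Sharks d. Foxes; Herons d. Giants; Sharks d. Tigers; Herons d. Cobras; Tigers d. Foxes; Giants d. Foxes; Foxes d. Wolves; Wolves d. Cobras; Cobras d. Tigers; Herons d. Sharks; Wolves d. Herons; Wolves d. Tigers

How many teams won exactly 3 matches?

Win totals: Giants 3, Tigers 1, Wolves 5, Sharks 3, Cobras 3, Foxes 2, Herons 4.
Exactly 3: Giants, Sharks, Cobras — 3 teams.

3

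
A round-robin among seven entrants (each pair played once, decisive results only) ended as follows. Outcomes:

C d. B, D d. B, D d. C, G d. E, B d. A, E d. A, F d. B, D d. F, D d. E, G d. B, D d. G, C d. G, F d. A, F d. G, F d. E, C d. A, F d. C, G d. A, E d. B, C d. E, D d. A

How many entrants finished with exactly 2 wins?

1

Win totals: A 0, B 1, C 4, D 6, E 2, F 5, G 3.
Exactly 2: E — 1 entrant.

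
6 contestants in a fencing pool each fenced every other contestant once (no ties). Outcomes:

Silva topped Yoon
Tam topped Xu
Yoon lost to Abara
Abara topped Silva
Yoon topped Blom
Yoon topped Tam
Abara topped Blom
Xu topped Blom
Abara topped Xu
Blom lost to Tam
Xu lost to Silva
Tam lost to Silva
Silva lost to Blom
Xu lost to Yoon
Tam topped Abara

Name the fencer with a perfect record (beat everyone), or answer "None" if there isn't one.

Highest win total is Abara with 4 (out of 5 possible).
Abara lost to Tam, so no fencer went undefeated.

None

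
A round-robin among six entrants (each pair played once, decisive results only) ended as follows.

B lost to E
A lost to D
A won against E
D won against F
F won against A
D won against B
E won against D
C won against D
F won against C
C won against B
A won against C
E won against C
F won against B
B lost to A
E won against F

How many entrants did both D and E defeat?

2

D beat: A, B, F.
E beat: B, C, D, F.
Both beat: B, F — 2.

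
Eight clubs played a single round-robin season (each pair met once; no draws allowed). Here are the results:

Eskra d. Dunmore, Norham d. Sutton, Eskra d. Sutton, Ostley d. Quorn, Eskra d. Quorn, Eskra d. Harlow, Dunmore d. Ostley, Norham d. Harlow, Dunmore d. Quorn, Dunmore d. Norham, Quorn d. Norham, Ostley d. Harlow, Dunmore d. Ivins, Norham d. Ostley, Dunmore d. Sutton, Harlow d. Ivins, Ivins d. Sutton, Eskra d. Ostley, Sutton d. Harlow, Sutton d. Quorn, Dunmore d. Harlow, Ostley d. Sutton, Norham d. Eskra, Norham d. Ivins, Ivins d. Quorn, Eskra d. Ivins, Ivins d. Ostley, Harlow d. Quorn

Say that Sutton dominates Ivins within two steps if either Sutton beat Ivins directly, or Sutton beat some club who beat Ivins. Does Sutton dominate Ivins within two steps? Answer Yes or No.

Yes

Sutton did not beat Ivins directly.
Sutton beat Quorn, Harlow. Of those, Harlow beat Ivins.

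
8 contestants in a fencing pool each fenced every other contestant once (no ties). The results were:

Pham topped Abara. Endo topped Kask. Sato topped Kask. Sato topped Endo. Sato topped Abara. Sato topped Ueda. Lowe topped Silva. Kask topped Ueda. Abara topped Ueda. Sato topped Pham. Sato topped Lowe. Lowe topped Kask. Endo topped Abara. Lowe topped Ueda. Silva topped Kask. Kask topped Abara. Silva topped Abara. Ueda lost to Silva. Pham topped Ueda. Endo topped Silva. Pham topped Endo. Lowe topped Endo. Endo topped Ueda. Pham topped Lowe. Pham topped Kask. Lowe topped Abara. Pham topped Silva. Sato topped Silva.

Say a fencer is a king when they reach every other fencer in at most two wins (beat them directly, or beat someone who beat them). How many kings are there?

Endo cannot reach Pham, Lowe, Sato in two steps.
Kask cannot reach Endo, Silva, Pham, Lowe, Sato in two steps.
Silva cannot reach Endo, Pham, Lowe, Sato in two steps.
Abara cannot reach Endo, Kask, Silva, Pham, Lowe, Sato in two steps.
Pham cannot reach Sato in two steps.
Ueda cannot reach Endo, Kask, Silva, Abara, Pham, Lowe, Sato in two steps.
Lowe cannot reach Pham, Sato in two steps.
Sato reaches everyone (king).
Kings: Sato — 1.

1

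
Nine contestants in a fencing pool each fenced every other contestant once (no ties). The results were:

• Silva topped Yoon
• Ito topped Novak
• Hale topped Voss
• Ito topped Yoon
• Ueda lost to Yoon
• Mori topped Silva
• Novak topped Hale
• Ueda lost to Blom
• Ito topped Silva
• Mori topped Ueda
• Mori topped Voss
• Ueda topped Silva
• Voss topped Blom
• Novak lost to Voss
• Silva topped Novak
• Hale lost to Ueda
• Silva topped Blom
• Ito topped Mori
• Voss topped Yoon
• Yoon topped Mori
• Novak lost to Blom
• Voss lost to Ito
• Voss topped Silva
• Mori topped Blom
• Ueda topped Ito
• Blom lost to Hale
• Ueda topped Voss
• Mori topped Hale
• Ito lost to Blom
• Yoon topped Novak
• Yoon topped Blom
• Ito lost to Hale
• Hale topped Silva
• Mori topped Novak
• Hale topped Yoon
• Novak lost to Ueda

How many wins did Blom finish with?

Blom's results: beat Ueda, Ito, Novak; lost to Mori, Yoon, Silva, Voss, Hale.
That is 3 wins.

3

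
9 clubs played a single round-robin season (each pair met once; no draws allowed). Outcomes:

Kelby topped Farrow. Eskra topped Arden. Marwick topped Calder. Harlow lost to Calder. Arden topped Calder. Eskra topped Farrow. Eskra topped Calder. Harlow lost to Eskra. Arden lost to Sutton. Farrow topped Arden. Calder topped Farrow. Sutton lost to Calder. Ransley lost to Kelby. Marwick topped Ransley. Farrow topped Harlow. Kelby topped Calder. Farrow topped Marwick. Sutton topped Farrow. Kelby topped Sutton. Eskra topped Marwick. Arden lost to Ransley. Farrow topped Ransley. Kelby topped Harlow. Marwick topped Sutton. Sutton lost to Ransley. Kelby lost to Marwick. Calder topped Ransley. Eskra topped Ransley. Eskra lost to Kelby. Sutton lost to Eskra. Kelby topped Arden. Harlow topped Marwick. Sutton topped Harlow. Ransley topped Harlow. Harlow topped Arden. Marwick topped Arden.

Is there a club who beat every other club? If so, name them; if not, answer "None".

Highest win total is Kelby with 7 (out of 8 possible).
Kelby lost to Marwick, so no club went undefeated.

None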